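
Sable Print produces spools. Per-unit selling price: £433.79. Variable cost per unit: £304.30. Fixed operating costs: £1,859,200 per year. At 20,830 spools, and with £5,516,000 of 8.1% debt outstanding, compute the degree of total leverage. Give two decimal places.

6.89

At 20,830 units, contribution = 20,830 × £129.49 = £2,697,276.70.
Subtracting fixed costs: EBIT = £2,697,276.70 − £1,859,200 = £838,076.70. Interest = £446,796.00, so EBIT − I = £391,280.70.
DCL = contribution ÷ (EBIT − I) = £2,697,276.70 ÷ £391,280.70 = 6.8935.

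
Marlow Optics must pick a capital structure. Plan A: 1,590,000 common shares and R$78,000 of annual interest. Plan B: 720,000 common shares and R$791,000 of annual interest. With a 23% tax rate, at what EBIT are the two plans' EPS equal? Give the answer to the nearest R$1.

R$1,381,069

Set EPS_A = EPS_B: (EBIT − R$78,000)(1 − 0.23) ÷ 1,590,000 = (EBIT − R$791,000)(1 − 0.23) ÷ 720,000.
The (1 − t) factor cancels: (EBIT − 78,000) × 720,000 = (EBIT − 791,000) × 1,590,000.
EBIT × (1,590,000 − 720,000) = 791,000 × 1,590,000 − 78,000 × 720,000 = 1,201,530,000,000, so EBIT = 1,201,530,000,000 ÷ 870,000 = 1,381,068.97.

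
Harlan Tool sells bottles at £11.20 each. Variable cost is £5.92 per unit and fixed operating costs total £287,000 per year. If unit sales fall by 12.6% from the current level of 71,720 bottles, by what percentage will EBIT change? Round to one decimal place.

-52.0%

Total contribution margin = 71,720 × £5.28 = £378,681.60.
EBIT = £378,681.60 − £287,000 = £91,681.60.
Degree of operating leverage = £378,681.60 / £91,681.60 = 4.1304.
Operating income changes by 4.1304 × -12.6% = -52.0%.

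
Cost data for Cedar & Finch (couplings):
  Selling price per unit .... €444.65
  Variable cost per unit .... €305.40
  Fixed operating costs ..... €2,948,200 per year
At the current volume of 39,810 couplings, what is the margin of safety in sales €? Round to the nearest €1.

€8,287,390

Unit CM = price − variable cost = €444.65 − €305.40 = €139.25. Break-even units = €2,948,200 ÷ €139.25 = 21,171.99; break-even revenue = 21,171.99 × €444.65 = €9,414,126.61.
Actual sales revenue = 39,810 × €444.65 = €17,701,516.50.
Margin of safety = €17,701,516.50 − €9,414,126.61 = €8,287,390.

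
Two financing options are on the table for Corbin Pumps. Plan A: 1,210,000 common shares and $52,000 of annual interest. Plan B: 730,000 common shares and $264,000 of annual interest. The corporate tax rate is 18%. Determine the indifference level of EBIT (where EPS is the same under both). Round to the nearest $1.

At indifference, (EBIT − 52,000)(1 − t)/1,210,000 = (EBIT − 264,000)(1 − t)/730,000.
The (1 − t) factor cancels: (EBIT − 52,000) × 730,000 = (EBIT − 264,000) × 1,210,000.
Solving, EBIT = (264,000·1,210,000 − 52,000·730,000) / (1,210,000 − 730,000) = 281,480,000,000 / 480,000 = 586,416.67.

$586,417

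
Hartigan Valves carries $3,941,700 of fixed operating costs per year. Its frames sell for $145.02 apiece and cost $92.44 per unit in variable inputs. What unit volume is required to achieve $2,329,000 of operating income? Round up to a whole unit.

Each unit contributes $145.02 − $92.44 = $52.58.
Required volume = (fixed costs + target profit) ÷ CM = ($3,941,700 + $2,329,000) ÷ $52.58 = 119,260.17, so 119,261 frames.

119,261 frames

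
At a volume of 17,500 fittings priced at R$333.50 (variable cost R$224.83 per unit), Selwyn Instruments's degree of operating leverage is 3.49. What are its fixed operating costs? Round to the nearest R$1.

R$1,356,818

Total contribution margin = 17,500 × R$108.67 = R$1,901,725.00.
DOL = contribution / EBIT, so EBIT = R$1,901,725.00 / 3.49 = R$544,906.88.
And FC = contribution − EBIT = R$1,901,725.00 − R$544,906.88 = R$1,356,818.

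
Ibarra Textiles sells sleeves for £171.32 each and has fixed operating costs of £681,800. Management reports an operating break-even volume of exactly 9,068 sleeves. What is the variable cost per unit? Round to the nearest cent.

At break-even, FC = Q × (P − VC), so P − VC = £681,800 ÷ 9,068 = £75.1875.
Hence VC = price − CM = £171.32 − £75.1875 = £96.13.

£96.13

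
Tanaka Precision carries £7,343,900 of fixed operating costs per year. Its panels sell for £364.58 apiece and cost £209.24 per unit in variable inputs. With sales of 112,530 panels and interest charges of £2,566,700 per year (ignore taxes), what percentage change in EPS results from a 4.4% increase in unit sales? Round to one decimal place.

+10.2%

Contribution at this volume is 112,530 × £155.34 = £17,480,410.20.
Subtracting fixed costs: EBIT = £17,480,410.20 − £7,343,900 = £10,136,510.20.
After interest of £2,566,700.00, pre-tax earnings = £7,569,810.20.
DCL = total CM / (EBIT − I) = £17,480,410.20 / £7,569,810.20 = 2.3092.
EPS therefore changes by 2.3092 × (+4.4%) = +10.2%.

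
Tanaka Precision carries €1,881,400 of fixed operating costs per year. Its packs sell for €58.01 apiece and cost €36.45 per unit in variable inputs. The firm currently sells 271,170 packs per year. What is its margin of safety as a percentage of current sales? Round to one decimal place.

Each unit contributes €58.01 − €36.45 = €21.56. Break-even units = €1,881,400 ÷ €21.56 = 87,263.45; break-even revenue = 87,263.45 × €58.01 = €5,062,152.78.
Actual sales revenue = 271,170 × €58.01 = €15,730,571.70.
Margin of safety = (€15,730,571.70 − €5,062,152.78) ÷ €15,730,571.70 = 67.8%.

67.8%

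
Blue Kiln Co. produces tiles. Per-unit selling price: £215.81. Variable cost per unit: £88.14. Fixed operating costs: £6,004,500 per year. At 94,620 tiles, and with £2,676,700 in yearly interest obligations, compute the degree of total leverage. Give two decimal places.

3.55

At 94,620 units, contribution = 94,620 × £127.67 = £12,080,135.40.
EBIT = £12,080,135.40 − £6,004,500 = £6,075,635.40. Interest = £2,676,700.00.
DOL = £12,080,135.40 ÷ £6,075,635.40 = 1.9883; DFL = £6,075,635.40 ÷ £3,398,935.40 = 1.7875.
Combined leverage = 1.9883 × 1.7875 = 3.5541.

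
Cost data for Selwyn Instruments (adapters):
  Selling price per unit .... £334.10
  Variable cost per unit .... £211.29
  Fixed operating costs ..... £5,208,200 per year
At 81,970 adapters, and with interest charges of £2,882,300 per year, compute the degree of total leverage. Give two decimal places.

At 81,970 units, contribution = 81,970 × £122.81 = £10,066,735.70.
Operating income = contribution − fixed costs = £10,066,735.70 − £5,208,200 = £4,858,535.70. Interest = £2,882,300.00.
DOL = £10,066,735.70 ÷ £4,858,535.70 = 2.0720; DFL = £4,858,535.70 ÷ £1,976,235.70 = 2.4585.
Combined leverage = 2.0720 × 2.4585 = 5.0940.

5.09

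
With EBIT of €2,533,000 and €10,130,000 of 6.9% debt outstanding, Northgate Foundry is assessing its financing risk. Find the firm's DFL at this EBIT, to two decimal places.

Interest = €698,970.00.
Degree of financial leverage = EBIT / (EBIT − interest) = €2,533,000 / €1,834,030.00 = 1.3811.

1.38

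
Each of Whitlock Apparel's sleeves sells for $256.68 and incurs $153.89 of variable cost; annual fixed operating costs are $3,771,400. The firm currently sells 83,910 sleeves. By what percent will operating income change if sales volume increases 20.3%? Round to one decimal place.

At 83,910 units, contribution = 83,910 × $102.79 = $8,625,108.90.
Subtracting fixed costs: EBIT = $8,625,108.90 − $3,771,400 = $4,853,708.90.
So DOL = total CM / EBIT = $8,625,108.90 / $4,853,708.90 = 1.7770.
Operating income changes by 1.7770 × +20.3% = +36.1%.

+36.1%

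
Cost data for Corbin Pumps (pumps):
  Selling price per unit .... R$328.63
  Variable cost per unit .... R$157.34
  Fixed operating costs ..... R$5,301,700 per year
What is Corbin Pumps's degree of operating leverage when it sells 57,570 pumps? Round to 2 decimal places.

2.16

Contribution at this volume is 57,570 × R$171.29 = R$9,861,165.30.
Operating income = contribution − fixed costs = R$9,861,165.30 − R$5,301,700 = R$4,559,465.30.
Degree of operating leverage = R$9,861,165.30 / R$4,559,465.30 = 2.1628.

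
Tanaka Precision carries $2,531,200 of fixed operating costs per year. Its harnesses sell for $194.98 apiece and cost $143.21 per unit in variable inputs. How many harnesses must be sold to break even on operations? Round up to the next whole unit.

Contribution margin per unit = $194.98 − $143.21 = $51.77.
Break-even Q = $2,531,200 / $51.77 = 48,893.18 → 48,894 harnesses.

48,894 harnesses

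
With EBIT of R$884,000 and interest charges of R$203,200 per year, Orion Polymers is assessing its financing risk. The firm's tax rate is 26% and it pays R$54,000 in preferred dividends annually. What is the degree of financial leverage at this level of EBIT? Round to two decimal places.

Annual interest charges come to R$203,200.00.
Pre-tax preferred-dividend burden = R$54,000 ÷ (1 − 0.26) = R$72,972.97.
DFL = EBIT ÷ [EBIT − I − D_p/(1−t)] = R$884,000 ÷ [R$884,000 − R$203,200.00 − R$72,972.97] = R$884,000 ÷ R$607,827.03 = 1.4544.

1.45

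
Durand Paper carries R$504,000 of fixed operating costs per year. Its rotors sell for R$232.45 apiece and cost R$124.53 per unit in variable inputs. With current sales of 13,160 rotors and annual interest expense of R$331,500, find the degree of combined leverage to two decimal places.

At 13,160 units, contribution = 13,160 × R$107.92 = R$1,420,227.20.
Operating income = contribution − fixed costs = R$1,420,227.20 − R$504,000 = R$916,227.20. Interest = R$331,500.00, so EBIT − I = R$584,727.20.
DCL = contribution ÷ (EBIT − I) = R$1,420,227.20 ÷ R$584,727.20 = 2.4289.

2.43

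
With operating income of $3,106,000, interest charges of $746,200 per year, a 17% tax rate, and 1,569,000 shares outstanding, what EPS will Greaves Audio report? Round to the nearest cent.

Pre-tax income = $3,106,000 − $746,200.00 = $2,359,800.00.
After tax at 17%: net income = $2,359,800.00 × 0.83 = $1,958,634.00.
Per share: $1,958,634.00 / 1,569,000 shares = $1.25.

$1.25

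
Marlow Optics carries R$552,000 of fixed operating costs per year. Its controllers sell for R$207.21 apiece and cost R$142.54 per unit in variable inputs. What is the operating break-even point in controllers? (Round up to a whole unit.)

Unit CM = price − variable cost = R$207.21 − R$142.54 = R$64.67.
Units to break even: R$552,000 ÷ R$64.67 = 8,535.64, rounded up to 8,536.

8,536 controllers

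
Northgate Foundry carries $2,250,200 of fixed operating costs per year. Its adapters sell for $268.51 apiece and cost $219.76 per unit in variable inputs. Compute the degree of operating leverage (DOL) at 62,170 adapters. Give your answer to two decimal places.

3.88

At 62,170 units, contribution = 62,170 × $48.75 = $3,030,787.50.
Operating income = contribution − fixed costs = $3,030,787.50 − $2,250,200 = $780,587.50.
DOL = contribution ÷ EBIT = $3,030,787.50 ÷ $780,587.50 = 3.8827.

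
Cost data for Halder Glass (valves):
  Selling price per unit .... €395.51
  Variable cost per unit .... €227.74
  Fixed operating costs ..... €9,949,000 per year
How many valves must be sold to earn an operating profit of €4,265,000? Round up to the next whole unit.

Unit CM = price − variable cost = €395.51 − €227.74 = €167.77.
Required volume = (fixed costs + target profit) ÷ CM = (€9,949,000 + €4,265,000) ÷ €167.77 = 84,723.13, so 84,724 valves.

84,724 valves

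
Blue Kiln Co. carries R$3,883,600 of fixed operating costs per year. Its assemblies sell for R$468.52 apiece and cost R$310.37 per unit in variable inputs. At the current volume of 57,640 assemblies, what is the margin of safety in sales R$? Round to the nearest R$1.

R$15,500,312

Contribution margin per unit = R$468.52 − R$310.37 = R$158.15. Break-even units = R$3,883,600 ÷ R$158.15 = 24,556.43; break-even revenue = 24,556.43 × R$468.52 = R$11,505,180.35.
Current sales = 57,640 × R$468.52 = R$27,005,492.80.
Margin of safety = R$27,005,492.80 − R$11,505,180.35 = R$15,500,312.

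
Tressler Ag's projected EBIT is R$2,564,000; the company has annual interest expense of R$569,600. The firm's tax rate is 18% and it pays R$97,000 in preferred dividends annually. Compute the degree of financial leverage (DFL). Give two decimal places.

1.37

Annual interest charges come to R$569,600.00.
Pre-tax preferred-dividend burden = R$97,000 ÷ (1 − 0.18) = R$118,292.68.
DFL = EBIT ÷ [EBIT − I − D_p/(1−t)] = R$2,564,000 ÷ [R$2,564,000 − R$569,600.00 − R$118,292.68] = R$2,564,000 ÷ R$1,876,107.32 = 1.3667.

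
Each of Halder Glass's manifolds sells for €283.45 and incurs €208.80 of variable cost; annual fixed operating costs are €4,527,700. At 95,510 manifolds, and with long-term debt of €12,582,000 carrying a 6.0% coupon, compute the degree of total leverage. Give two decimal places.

Contribution at this volume is 95,510 × €74.65 = €7,129,821.50.
EBIT = €7,129,821.50 − €4,527,700 = €2,602,121.50. Interest = €754,920.00, so EBIT − I = €1,847,201.50.
Degree of total leverage = total CM / (EBIT − interest) = €7,129,821.50 / €1,847,201.50 = 3.8598.

3.86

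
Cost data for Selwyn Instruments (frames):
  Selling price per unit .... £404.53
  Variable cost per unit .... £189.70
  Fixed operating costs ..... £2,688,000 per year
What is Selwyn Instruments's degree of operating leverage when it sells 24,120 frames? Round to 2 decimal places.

Contribution at this volume is 24,120 × £214.83 = £5,181,699.60.
Operating income = contribution − fixed costs = £5,181,699.60 − £2,688,000 = £2,493,699.60.
So DOL = total CM / EBIT = £5,181,699.60 / £2,493,699.60 = 2.0779.

2.08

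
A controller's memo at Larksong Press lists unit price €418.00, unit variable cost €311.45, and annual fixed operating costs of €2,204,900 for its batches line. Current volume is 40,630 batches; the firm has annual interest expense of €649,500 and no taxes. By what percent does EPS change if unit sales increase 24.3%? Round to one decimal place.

Total contribution margin = 40,630 × €106.55 = €4,329,126.50.
Operating income = contribution − fixed costs = €4,329,126.50 − €2,204,900 = €2,124,226.50.
After interest of €649,500.00, pre-tax earnings = €1,474,726.50.
DCL = total CM / (EBIT − I) = €4,329,126.50 / €1,474,726.50 = 2.9355.
EPS therefore changes by 2.9355 × (+24.3%) = +71.3%.

+71.3%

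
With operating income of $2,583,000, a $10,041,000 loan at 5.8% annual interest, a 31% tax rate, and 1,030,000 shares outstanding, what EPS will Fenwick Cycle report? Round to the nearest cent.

Interest = $582,378.00, so EBT = $2,583,000 − $582,378.00 = $2,000,622.00.
Net income = $2,000,622.00 × (1 − 0.31) = $1,380,429.18.
EPS = $1,380,429.18 ÷ 1,030,000 = $1.34.

$1.34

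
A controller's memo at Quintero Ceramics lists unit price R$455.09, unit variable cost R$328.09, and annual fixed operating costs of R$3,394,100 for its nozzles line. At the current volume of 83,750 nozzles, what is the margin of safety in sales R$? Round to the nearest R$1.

R$25,951,418

Unit CM = price − variable cost = R$455.09 − R$328.09 = R$127.00. Break-even units = R$3,394,100 ÷ R$127.00 = 26,725.20; break-even revenue = 26,725.20 × R$455.09 = R$12,162,369.83.
Current sales = 83,750 × R$455.09 = R$38,113,787.50.
Margin of safety = R$38,113,787.50 − R$12,162,369.83 = R$25,951,418.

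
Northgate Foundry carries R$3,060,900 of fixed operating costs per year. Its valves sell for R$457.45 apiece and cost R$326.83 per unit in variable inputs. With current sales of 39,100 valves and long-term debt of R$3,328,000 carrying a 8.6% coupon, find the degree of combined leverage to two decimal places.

2.90

At 39,100 units, contribution = 39,100 × R$130.62 = R$5,107,242.00.
EBIT = R$5,107,242.00 − R$3,060,900 = R$2,046,342.00. Interest = R$286,208.00, so EBIT − I = R$1,760,134.00.
Degree of total leverage = total CM / (EBIT − interest) = R$5,107,242.00 / R$1,760,134.00 = 2.9016.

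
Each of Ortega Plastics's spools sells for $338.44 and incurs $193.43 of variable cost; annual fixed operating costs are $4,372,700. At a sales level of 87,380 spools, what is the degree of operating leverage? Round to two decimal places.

1.53

Total contribution margin = 87,380 × $145.01 = $12,670,973.80.
EBIT = $12,670,973.80 − $4,372,700 = $8,298,273.80.
DOL = contribution ÷ EBIT = $12,670,973.80 ÷ $8,298,273.80 = 1.5269.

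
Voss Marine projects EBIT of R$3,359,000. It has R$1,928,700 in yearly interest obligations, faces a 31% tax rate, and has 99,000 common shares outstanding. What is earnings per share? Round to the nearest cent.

R$9.97

Pre-tax income = R$3,359,000 − R$1,928,700.00 = R$1,430,300.00.
After tax at 31%: net income = R$1,430,300.00 × 0.69 = R$986,907.00.
EPS = R$986,907.00 ÷ 99,000 = R$9.97.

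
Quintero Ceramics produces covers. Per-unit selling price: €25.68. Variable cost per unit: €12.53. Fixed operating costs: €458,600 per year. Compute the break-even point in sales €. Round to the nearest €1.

€895,578

Contribution margin per unit = €25.68 − €12.53 = €13.15, a CM ratio of €13.15 ÷ €25.68 = 0.5121.
Break-even revenue = fixed costs × price ÷ CM = €458,600 × €25.68 ÷ €13.15 = €895,578.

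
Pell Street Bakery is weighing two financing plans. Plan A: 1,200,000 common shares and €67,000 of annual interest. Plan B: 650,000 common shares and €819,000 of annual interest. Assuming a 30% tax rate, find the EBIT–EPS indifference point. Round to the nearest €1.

€1,707,727

Set EPS_A = EPS_B: (EBIT − €67,000)(1 − 0.30) ÷ 1,200,000 = (EBIT − €819,000)(1 − 0.30) ÷ 650,000.
Cancelling (1 − t) and cross-multiplying: 650,000·(EBIT − 67,000) = 1,200,000·(EBIT − 819,000).
Solving, EBIT = (819,000·1,200,000 − 67,000·650,000) / (1,200,000 − 650,000) = 939,250,000,000 / 550,000 = 1,707,727.27.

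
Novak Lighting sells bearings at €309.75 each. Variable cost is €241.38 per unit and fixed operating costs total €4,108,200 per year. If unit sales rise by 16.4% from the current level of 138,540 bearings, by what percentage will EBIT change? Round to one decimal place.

Contribution at this volume is 138,540 × €68.37 = €9,471,979.80.
EBIT = €9,471,979.80 − €4,108,200 = €5,363,779.80.
So DOL = total CM / EBIT = €9,471,979.80 / €5,363,779.80 = 1.7659.
So EBIT moves 1.7659 × (+16.4%) = +29.0%.

+29.0%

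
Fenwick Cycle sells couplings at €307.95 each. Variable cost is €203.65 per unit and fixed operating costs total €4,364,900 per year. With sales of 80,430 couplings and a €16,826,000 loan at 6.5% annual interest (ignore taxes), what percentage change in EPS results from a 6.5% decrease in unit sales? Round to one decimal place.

At 80,430 units, contribution = 80,430 × €104.30 = €8,388,849.00.
Subtracting fixed costs: EBIT = €8,388,849.00 − €4,364,900 = €4,023,949.00.
Interest = €1,093,690.00, so EBIT − I = €2,930,259.00.
DCL = total CM / (EBIT − I) = €8,388,849.00 / €2,930,259.00 = 2.8628.
EPS therefore changes by 2.8628 × (-6.5%) = -18.6%.

-18.6%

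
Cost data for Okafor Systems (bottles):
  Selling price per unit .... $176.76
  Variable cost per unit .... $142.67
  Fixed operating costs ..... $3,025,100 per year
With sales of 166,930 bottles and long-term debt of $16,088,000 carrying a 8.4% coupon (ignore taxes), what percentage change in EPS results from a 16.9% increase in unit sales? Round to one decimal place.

+73.2%

At 166,930 units, contribution = 166,930 × $34.09 = $5,690,643.70.
EBIT = $5,690,643.70 − $3,025,100 = $2,665,543.70.
Interest = $1,351,392.00, so EBIT − I = $1,314,151.70.
Degree of combined leverage = contribution ÷ (EBIT − I) = $5,690,643.70 ÷ $1,314,151.70 = 4.3303.
EPS therefore changes by 4.3303 × (+16.9%) = +73.2%.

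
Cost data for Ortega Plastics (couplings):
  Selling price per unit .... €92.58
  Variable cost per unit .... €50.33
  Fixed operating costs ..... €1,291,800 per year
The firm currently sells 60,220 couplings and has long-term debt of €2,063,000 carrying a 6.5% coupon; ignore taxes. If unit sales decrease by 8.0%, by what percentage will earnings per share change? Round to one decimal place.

-18.2%

Total contribution margin = 60,220 × €42.25 = €2,544,295.00.
Subtracting fixed costs: EBIT = €2,544,295.00 − €1,291,800 = €1,252,495.00.
Interest = €134,095.00, so EBIT − I = €1,118,400.00.
Degree of combined leverage = contribution ÷ (EBIT − I) = €2,544,295.00 ÷ €1,118,400.00 = 2.2749.
EPS therefore changes by 2.2749 × (-8.0%) = -18.2%.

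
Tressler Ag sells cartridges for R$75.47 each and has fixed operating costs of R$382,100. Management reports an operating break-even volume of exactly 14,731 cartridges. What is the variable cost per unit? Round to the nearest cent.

At break-even, FC = Q × (P − VC), so P − VC = R$382,100 ÷ 14,731 = R$25.9385.
Variable cost per unit = R$75.47 − R$25.9385 = R$49.53.

R$49.53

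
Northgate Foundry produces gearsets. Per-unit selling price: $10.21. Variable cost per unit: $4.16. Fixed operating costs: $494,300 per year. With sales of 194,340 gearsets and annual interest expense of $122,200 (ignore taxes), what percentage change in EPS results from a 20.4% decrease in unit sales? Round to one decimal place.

Contribution at this volume is 194,340 × $6.05 = $1,175,757.00.
Operating income = contribution − fixed costs = $1,175,757.00 − $494,300 = $681,457.00.
After interest of $122,200.00, pre-tax earnings = $559,257.00.
Degree of combined leverage = contribution ÷ (EBIT − I) = $1,175,757.00 ÷ $559,257.00 = 2.1024.
%ΔEPS = DCL × %ΔSales = 2.1024 × -20.4% = -42.9%.

-42.9%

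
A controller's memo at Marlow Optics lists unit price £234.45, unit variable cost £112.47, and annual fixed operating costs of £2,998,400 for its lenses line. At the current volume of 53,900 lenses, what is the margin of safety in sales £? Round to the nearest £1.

£6,873,821

Each unit contributes £234.45 − £112.47 = £121.98. Break-even units = £2,998,400 ÷ £121.98 = 24,581.08; break-even revenue = 24,581.08 × £234.45 = £5,763,033.94.
Actual sales revenue = 53,900 × £234.45 = £12,636,855.00.
Margin of safety = £12,636,855.00 − £5,763,033.94 = £6,873,821.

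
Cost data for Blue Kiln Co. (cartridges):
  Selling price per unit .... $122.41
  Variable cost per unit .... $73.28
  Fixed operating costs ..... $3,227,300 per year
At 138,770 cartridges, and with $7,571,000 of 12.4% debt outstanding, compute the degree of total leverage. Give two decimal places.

2.57

Contribution at this volume is 138,770 × $49.13 = $6,817,770.10.
Subtracting fixed costs: EBIT = $6,817,770.10 − $3,227,300 = $3,590,470.10. Interest = $938,804.00, so EBIT − I = $2,651,666.10.
Degree of total leverage = total CM / (EBIT − interest) = $6,817,770.10 / $2,651,666.10 = 2.5711.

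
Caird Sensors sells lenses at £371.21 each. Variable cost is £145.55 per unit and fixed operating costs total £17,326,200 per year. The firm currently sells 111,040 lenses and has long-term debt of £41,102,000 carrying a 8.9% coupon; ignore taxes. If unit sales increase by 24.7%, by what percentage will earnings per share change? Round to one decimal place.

+152.0%

Total contribution margin = 111,040 × £225.66 = £25,057,286.40.
Operating income = contribution − fixed costs = £25,057,286.40 − £17,326,200 = £7,731,086.40.
Interest = £3,658,078.00, so EBIT − I = £4,073,008.40.
DCL = total CM / (EBIT − I) = £25,057,286.40 / £4,073,008.40 = 6.1520.
EPS therefore changes by 6.1520 × (+24.7%) = +152.0%.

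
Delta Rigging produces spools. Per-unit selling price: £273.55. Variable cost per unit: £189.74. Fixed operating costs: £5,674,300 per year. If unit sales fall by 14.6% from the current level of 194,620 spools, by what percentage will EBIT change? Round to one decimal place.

-22.4%

Contribution at this volume is 194,620 × £83.81 = £16,311,102.20.
Operating income = contribution − fixed costs = £16,311,102.20 − £5,674,300 = £10,636,802.20.
Degree of operating leverage = £16,311,102.20 / £10,636,802.20 = 1.5335.
Operating income changes by 1.5335 × -14.6% = -22.4%.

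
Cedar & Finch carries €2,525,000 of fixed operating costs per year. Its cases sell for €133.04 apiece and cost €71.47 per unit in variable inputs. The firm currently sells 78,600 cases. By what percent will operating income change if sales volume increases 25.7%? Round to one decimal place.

+53.7%

At 78,600 units, contribution = 78,600 × €61.57 = €4,839,402.00.
EBIT = €4,839,402.00 − €2,525,000 = €2,314,402.00.
So DOL = total CM / EBIT = €4,839,402.00 / €2,314,402.00 = 2.0910.
%ΔEBIT = DOL × %ΔSales = 2.0910 × +25.7% = +53.7%.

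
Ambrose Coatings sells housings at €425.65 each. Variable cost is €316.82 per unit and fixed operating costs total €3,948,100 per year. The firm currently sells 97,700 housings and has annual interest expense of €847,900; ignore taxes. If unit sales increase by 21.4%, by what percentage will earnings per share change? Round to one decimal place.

+39.0%

Total contribution margin = 97,700 × €108.83 = €10,632,691.00.
Subtracting fixed costs: EBIT = €10,632,691.00 − €3,948,100 = €6,684,591.00.
After interest of €847,900.00, pre-tax earnings = €5,836,691.00.
Degree of combined leverage = contribution ÷ (EBIT − I) = €10,632,691.00 ÷ €5,836,691.00 = 1.8217.
EPS therefore changes by 1.8217 × (+21.4%) = +39.0%.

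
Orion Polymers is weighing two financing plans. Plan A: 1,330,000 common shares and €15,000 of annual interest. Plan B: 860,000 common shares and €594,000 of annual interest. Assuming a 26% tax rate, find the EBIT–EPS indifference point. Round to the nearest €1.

€1,653,447

At indifference, (EBIT − 15,000)(1 − t)/1,330,000 = (EBIT − 594,000)(1 − t)/860,000.
Cancelling (1 − t) and cross-multiplying: 860,000·(EBIT − 15,000) = 1,330,000·(EBIT − 594,000).
EBIT × (1,330,000 − 860,000) = 594,000 × 1,330,000 − 15,000 × 860,000 = 777,120,000,000, so EBIT = 777,120,000,000 ÷ 470,000 = 1,653,446.81.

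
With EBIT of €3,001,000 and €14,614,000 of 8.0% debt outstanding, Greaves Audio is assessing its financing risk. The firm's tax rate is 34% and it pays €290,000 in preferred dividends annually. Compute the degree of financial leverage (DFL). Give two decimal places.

2.16

Annual interest charges come to €1,169,120.00.
Pre-tax preferred-dividend burden = €290,000 ÷ (1 − 0.34) = €439,393.94.
DFL = EBIT ÷ [EBIT − I − D_p/(1−t)] = €3,001,000 ÷ [€3,001,000 − €1,169,120.00 − €439,393.94] = €3,001,000 ÷ €1,392,486.06 = 2.1551.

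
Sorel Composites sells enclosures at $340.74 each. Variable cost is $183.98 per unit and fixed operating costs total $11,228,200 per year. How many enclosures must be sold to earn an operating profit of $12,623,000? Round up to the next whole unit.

Each unit contributes $340.74 − $183.98 = $156.76.
Required volume = (fixed costs + target profit) ÷ CM = ($11,228,200 + $12,623,000) ÷ $156.76 = 152,151.06, so 152,152 enclosures.

152,152 enclosures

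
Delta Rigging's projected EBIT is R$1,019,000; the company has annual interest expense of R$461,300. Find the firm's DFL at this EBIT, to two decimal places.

Interest = R$461,300.00.
DFL = EBIT ÷ (EBIT − I) = R$1,019,000 ÷ (R$1,019,000 − R$461,300.00) = R$1,019,000 ÷ R$557,700.00 = 1.8271.

1.83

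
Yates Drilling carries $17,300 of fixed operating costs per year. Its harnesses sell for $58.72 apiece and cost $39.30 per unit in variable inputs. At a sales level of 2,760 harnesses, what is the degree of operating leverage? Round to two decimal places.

1.48

Total contribution margin = 2,760 × $19.42 = $53,599.20.
Subtracting fixed costs: EBIT = $53,599.20 − $17,300 = $36,299.20.
So DOL = total CM / EBIT = $53,599.20 / $36,299.20 = 1.4766.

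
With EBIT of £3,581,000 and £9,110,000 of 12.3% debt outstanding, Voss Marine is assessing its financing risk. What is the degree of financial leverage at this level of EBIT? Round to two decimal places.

Interest = £1,120,530.00.
Degree of financial leverage = EBIT / (EBIT − interest) = £3,581,000 / £2,460,470.00 = 1.4554.

1.46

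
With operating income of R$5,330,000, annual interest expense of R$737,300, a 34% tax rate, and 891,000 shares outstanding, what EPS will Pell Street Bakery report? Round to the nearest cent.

Pre-tax income = R$5,330,000 − R$737,300.00 = R$4,592,700.00.
Net income = R$4,592,700.00 × (1 − 0.34) = R$3,031,182.00.
Per share: R$3,031,182.00 / 891,000 shares = R$3.40.

R$3.40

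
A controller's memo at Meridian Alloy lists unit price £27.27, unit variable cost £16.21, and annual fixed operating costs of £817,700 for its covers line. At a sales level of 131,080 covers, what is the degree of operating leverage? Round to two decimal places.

At 131,080 units, contribution = 131,080 × £11.06 = £1,449,744.80.
Subtracting fixed costs: EBIT = £1,449,744.80 − £817,700 = £632,044.80.
Degree of operating leverage = £1,449,744.80 / £632,044.80 = 2.2937.

2.29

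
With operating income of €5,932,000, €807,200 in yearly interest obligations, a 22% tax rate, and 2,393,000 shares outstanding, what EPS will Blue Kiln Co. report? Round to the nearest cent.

Pre-tax income = €5,932,000 − €807,200.00 = €5,124,800.00.
Net income = €5,124,800.00 × (1 − 0.22) = €3,997,344.00.
Per share: €3,997,344.00 / 2,393,000 shares = €1.67.

€1.67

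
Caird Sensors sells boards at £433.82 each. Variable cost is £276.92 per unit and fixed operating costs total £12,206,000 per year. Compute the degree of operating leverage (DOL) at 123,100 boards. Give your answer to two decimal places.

Total contribution margin = 123,100 × £156.90 = £19,314,390.00.
Operating income = contribution − fixed costs = £19,314,390.00 − £12,206,000 = £7,108,390.00.
DOL = contribution ÷ EBIT = £19,314,390.00 ÷ £7,108,390.00 = 2.7171.

2.72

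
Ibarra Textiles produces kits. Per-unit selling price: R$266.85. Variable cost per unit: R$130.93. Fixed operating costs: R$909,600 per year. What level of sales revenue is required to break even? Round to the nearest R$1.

R$1,785,806

CM per unit = R$266.85 − R$130.93 = R$135.92; CM ratio = R$135.92 / R$266.85 = 0.5093.
Break-even sales = FC ÷ CM ratio = R$909,600 × R$266.85 / R$135.92 = R$1,785,806.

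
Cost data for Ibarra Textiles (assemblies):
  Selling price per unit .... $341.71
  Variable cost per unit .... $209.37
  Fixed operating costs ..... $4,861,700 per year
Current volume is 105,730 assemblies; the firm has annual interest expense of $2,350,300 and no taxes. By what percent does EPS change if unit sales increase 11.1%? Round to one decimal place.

Total contribution margin = 105,730 × $132.34 = $13,992,308.20.
Operating income = contribution − fixed costs = $13,992,308.20 − $4,861,700 = $9,130,608.20.
Interest = $2,350,300.00, so EBIT − I = $6,780,308.20.
Degree of combined leverage = contribution ÷ (EBIT − I) = $13,992,308.20 ÷ $6,780,308.20 = 2.0637.
EPS therefore changes by 2.0637 × (+11.1%) = +22.9%.

+22.9%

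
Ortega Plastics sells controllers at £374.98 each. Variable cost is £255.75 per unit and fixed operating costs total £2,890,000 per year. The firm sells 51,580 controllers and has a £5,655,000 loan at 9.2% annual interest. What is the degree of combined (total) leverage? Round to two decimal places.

2.24

Total contribution margin = 51,580 × £119.23 = £6,149,883.40.
Operating income = contribution − fixed costs = £6,149,883.40 − £2,890,000 = £3,259,883.40. Interest = £520,260.00, so EBIT − I = £2,739,623.40.
Degree of total leverage = total CM / (EBIT − interest) = £6,149,883.40 / £2,739,623.40 = 2.2448.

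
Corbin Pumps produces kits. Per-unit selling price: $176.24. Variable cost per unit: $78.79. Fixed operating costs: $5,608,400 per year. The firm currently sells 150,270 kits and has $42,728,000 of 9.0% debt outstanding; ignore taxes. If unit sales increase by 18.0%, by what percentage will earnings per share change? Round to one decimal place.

At 150,270 units, contribution = 150,270 × $97.45 = $14,643,811.50.
EBIT = $14,643,811.50 − $5,608,400 = $9,035,411.50.
Interest = $3,845,520.00, so EBIT − I = $5,189,891.50.
DCL = total CM / (EBIT − I) = $14,643,811.50 / $5,189,891.50 = 2.8216.
%ΔEPS = DCL × %ΔSales = 2.8216 × +18.0% = +50.8%.

+50.8%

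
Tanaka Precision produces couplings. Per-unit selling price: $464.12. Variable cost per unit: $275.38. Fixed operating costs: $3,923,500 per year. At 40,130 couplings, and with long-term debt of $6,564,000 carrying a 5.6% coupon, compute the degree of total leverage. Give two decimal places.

2.31

Total contribution margin = 40,130 × $188.74 = $7,574,136.20.
EBIT = $7,574,136.20 − $3,923,500 = $3,650,636.20. Interest = $367,584.00.
DOL = $7,574,136.20 ÷ $3,650,636.20 = 2.0747; DFL = $3,650,636.20 ÷ $3,283,052.20 = 1.1120.
Combined leverage = 2.0747 × 1.1120 = 2.3071.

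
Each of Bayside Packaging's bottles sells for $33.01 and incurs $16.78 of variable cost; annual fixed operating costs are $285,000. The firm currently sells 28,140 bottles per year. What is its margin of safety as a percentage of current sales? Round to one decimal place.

37.6%

Unit CM = price − variable cost = $33.01 − $16.78 = $16.23. Break-even units = $285,000 ÷ $16.23 = 17,560.07; break-even revenue = 17,560.07 × $33.01 = $579,658.04.
Current sales = 28,140 × $33.01 = $928,901.40.
Margin of safety = ($928,901.40 − $579,658.04) ÷ $928,901.40 = 37.6%.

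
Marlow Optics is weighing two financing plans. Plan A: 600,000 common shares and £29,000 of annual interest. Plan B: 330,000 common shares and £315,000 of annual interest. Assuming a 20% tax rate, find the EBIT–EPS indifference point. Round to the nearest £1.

£664,556

At indifference, (EBIT − 29,000)(1 − t)/600,000 = (EBIT − 315,000)(1 − t)/330,000.
The (1 − t) factor cancels: (EBIT − 29,000) × 330,000 = (EBIT − 315,000) × 600,000.
Solving, EBIT = (315,000·600,000 − 29,000·330,000) / (600,000 − 330,000) = 179,430,000,000 / 270,000 = 664,555.56.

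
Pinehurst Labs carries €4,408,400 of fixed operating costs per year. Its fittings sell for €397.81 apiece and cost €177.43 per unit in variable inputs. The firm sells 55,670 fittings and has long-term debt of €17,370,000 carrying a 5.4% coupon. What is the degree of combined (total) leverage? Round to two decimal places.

Contribution at this volume is 55,670 × €220.38 = €12,268,554.60.
Subtracting fixed costs: EBIT = €12,268,554.60 − €4,408,400 = €7,860,154.60. Interest = €937,980.00.
DOL = €12,268,554.60 ÷ €7,860,154.60 = 1.5609; DFL = €7,860,154.60 ÷ €6,922,174.60 = 1.1355.
Combined leverage = 1.5609 × 1.1355 = 1.7724.

1.77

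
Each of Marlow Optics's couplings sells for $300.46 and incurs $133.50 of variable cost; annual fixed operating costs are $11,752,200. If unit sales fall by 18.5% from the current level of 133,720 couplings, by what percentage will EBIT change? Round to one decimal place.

At 133,720 units, contribution = 133,720 × $166.96 = $22,325,891.20.
Subtracting fixed costs: EBIT = $22,325,891.20 − $11,752,200 = $10,573,691.20.
DOL = contribution ÷ EBIT = $22,325,891.20 ÷ $10,573,691.20 = 2.1115.
%ΔEBIT = DOL × %ΔSales = 2.1115 × -18.5% = -39.1%.

-39.1%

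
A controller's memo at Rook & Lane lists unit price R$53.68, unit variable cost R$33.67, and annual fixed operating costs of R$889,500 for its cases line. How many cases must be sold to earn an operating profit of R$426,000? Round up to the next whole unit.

65,743 cases

Each unit contributes R$53.68 − R$33.67 = R$20.01.
Units = (FC + target) / CM = (R$889,500 + R$426,000) / R$20.01 = 65,742.13, so 65,743 cases.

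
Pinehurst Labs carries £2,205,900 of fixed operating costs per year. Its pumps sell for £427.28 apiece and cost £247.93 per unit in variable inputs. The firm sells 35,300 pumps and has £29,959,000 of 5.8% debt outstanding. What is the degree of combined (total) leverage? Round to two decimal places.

Contribution at this volume is 35,300 × £179.35 = £6,331,055.00.
EBIT = £6,331,055.00 − £2,205,900 = £4,125,155.00. Interest = £1,737,622.00.
DOL = £6,331,055.00 ÷ £4,125,155.00 = 1.5347; DFL = £4,125,155.00 ÷ £2,387,533.00 = 1.7278.
Combined leverage = 1.5347 × 1.7278 = 2.6517.

2.65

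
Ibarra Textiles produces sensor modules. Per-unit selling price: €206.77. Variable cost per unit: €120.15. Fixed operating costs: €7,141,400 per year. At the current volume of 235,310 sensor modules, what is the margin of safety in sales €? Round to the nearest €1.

€31,607,862

Contribution margin per unit = €206.77 − €120.15 = €86.62. Break-even units = €7,141,400 ÷ €86.62 = 82,445.16; break-even revenue = 82,445.16 × €206.77 = €17,047,186.31.
Actual sales revenue = 235,310 × €206.77 = €48,655,048.70.
Margin of safety = €48,655,048.70 − €17,047,186.31 = €31,607,862.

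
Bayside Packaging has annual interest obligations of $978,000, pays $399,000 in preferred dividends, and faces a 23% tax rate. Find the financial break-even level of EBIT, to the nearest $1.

Grossing the preferred dividend up to pre-tax terms: $399,000 / (1 − 0.23) = $518,181.82.
EPS = 0 when EBIT covers interest plus the pre-tax preferred burden: $978,000 + $518,181.82 = $1,496,181.82.

$1,496,182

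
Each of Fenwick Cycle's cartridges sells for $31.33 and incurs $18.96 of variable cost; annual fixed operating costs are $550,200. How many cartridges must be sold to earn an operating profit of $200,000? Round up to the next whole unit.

60,647 cartridges

Unit CM = price − variable cost = $31.33 − $18.96 = $12.37.
Units = (FC + target) / CM = ($550,200 + $200,000) / $12.37 = 60,646.73, so 60,647 cartridges.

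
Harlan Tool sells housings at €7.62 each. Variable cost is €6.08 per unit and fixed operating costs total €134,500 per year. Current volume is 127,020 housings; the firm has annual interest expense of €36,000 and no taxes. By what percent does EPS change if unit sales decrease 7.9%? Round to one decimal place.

-61.5%

Contribution at this volume is 127,020 × €1.54 = €195,610.80.
EBIT = €195,610.80 − €134,500 = €61,110.80.
Interest = €36,000.00, so EBIT − I = €25,110.80.
Degree of combined leverage = contribution ÷ (EBIT − I) = €195,610.80 ÷ €25,110.80 = 7.7899.
EPS therefore changes by 7.7899 × (-7.9%) = -61.5%.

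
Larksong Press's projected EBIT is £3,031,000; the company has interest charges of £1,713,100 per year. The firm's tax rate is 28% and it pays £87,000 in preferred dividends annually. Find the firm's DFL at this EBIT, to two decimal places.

Annual interest charges come to £1,713,100.00.
Preferred dividends grossed up pre-tax: £87,000 / (1 − 0.28) = £120,833.33.
DFL = EBIT ÷ [EBIT − I − D_p/(1−t)] = £3,031,000 ÷ [£3,031,000 − £1,713,100.00 − £120,833.33] = £3,031,000 ÷ £1,197,066.67 = 2.5320.

2.53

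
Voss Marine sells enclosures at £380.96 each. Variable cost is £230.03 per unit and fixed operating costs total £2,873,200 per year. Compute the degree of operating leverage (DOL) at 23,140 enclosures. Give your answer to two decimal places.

5.64

Contribution at this volume is 23,140 × £150.93 = £3,492,520.20.
Operating income = contribution − fixed costs = £3,492,520.20 − £2,873,200 = £619,320.20.
So DOL = total CM / EBIT = £3,492,520.20 / £619,320.20 = 5.6393.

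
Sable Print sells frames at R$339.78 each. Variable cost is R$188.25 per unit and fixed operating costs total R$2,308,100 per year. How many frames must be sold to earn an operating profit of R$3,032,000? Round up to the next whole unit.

Each unit contributes R$339.78 − R$188.25 = R$151.53.
Units = (FC + target) / CM = (R$2,308,100 + R$3,032,000) / R$151.53 = 35,241.21, so 35,242 frames.

35,242 frames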